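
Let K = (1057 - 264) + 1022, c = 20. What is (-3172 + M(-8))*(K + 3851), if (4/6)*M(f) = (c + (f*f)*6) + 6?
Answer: -14487962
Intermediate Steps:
M(f) = 39 + 9*f² (M(f) = 3*((20 + (f*f)*6) + 6)/2 = 3*((20 + f²*6) + 6)/2 = 3*((20 + 6*f²) + 6)/2 = 3*(26 + 6*f²)/2 = 39 + 9*f²)
K = 1815 (K = 793 + 1022 = 1815)
(-3172 + M(-8))*(K + 3851) = (-3172 + (39 + 9*(-8)²))*(1815 + 3851) = (-3172 + (39 + 9*64))*5666 = (-3172 + (39 + 576))*5666 = (-3172 + 615)*5666 = -2557*5666 = -14487962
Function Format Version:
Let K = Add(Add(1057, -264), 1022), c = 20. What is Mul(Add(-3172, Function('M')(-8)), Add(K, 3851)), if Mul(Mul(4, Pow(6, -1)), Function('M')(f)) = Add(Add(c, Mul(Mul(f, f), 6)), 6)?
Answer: -14487962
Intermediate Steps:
Function('M')(f) = Add(39, Mul(9, Pow(f, 2))) (Function('M')(f) = Mul(Rational(3, 2), Add(Add(20, Mul(Mul(f, f), 6)), 6)) = Mul(Rational(3, 2), Add(Add(20, Mul(Pow(f, 2), 6)), 6)) = Mul(Rational(3, 2), Add(Add(20, Mul(6, Pow(f, 2))), 6)) = Mul(Rational(3, 2), Add(26, Mul(6, Pow(f, 2)))) = Add(39, Mul(9, Pow(f, 2))))
K = 1815 (K = Add(793, 1022) = 1815)
Mul(Add(-3172, Function('M')(-8)), Add(K, 3851)) = Mul(Add(-3172, Add(39, Mul(9, Pow(-8, 2)))), Add(1815, 3851)) = Mul(Add(-3172, Add(39, Mul(9, 64))), 5666) = Mul(Add(-3172, Add(39, 576)), 5666) = Mul(Add(-3172, 615), 5666) = Mul(-2557, 5666) = -14487962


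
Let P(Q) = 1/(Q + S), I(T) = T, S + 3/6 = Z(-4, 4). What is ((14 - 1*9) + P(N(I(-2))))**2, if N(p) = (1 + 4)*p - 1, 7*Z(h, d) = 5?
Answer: 549081/22801 ≈ 24.081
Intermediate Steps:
Z(h, d) = 5/7 (Z(h, d) = (1/7)*5 = 5/7)
S = 3/14 (S = -1/2 + 5/7 = 3/14 ≈ 0.21429)
N(p) = -1 + 5*p (N(p) = 5*p - 1 = -1 + 5*p)
P(Q) = 1/(3/14 + Q) (P(Q) = 1/(Q + 3/14) = 1/(3/14 + Q))
((14 - 1*9) + P(N(I(-2))))**2 = ((14 - 1*9) + 14/(3 + 14*(-1 + 5*(-2))))**2 = ((14 - 9) + 14/(3 + 14*(-1 - 10)))**2 = (5 + 14/(3 + 14*(-11)))**2 = (5 + 14/(3 - 154))**2 = (5 + 14/(-151))**2 = (5 + 14*(-1/151))**2 = (5 - 14/151)**2 = (741/151)**2 = 549081/22801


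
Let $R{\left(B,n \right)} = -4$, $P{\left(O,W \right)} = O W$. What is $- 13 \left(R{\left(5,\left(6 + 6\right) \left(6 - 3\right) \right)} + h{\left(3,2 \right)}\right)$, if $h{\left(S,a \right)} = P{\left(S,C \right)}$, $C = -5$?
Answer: $247$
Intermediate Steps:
$h{\left(S,a \right)} = - 5 S$ ($h{\left(S,a \right)} = S \left(-5\right) = - 5 S$)
$- 13 \left(R{\left(5,\left(6 + 6\right) \left(6 - 3\right) \right)} + h{\left(3,2 \right)}\right) = - 13 \left(-4 - 15\right) = \left(-13\right) \left(-19\right) = 247$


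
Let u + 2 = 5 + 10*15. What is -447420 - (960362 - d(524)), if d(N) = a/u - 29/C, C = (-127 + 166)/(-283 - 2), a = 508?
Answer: -2799650279/1989 ≈ -1.4076e+6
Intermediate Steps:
C = -13/95 (C = 39/(-285) = 39*(-1/285) = -13/95 ≈ -0.13684)
u = 153 (u = -2 + (5 + 10*15) = -2 + (5 + 150) = -2 + 155 = 153)
d(N) = 428119/1989 (d(N) = 508/153 - 29/(-13/95) = 508*(1/153) - 29*(-95/13) = 508/153 + 2755/13 = 428119/1989)
-447420 - (960362 - d(524)) = -447420 - (960362 - 1*428119/1989) = -447420 - (960362 - 428119/1989) = -447420 - 1*1909731899/1989 = -447420 - 1909731899/1989 = -2799650279/1989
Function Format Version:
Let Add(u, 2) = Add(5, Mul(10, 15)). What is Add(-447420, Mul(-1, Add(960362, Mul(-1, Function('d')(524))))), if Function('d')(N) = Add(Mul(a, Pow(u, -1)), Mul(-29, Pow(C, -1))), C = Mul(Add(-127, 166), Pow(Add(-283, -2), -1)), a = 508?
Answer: Rational(-2799650279, 1989) ≈ -1.4076e+6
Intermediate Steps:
C = Rational(-13, 95) (C = Mul(39, Pow(-285, -1)) = Mul(39, Rational(-1, 285)) = Rational(-13, 95) ≈ -0.13684)
u = 153 (u = Add(-2, Add(5, Mul(10, 15))) = Add(-2, Add(5, 150)) = Add(-2, 155) = 153)
Function('d')(N) = Rational(428119, 1989) (Function('d')(N) = Add(Mul(508, Pow(153, -1)), Mul(-29, Pow(Rational(-13, 95), -1))) = Add(Mul(508, Rational(1, 153)), Mul(-29, Rational(-95, 13))) = Add(Rational(508, 153), Rational(2755, 13)) = Rational(428119, 1989))
Add(-447420, Mul(-1, Add(960362, Mul(-1, Function('d')(524))))) = Add(-447420, Mul(-1, Add(960362, Mul(-1, Rational(428119, 1989))))) = Add(-447420, Mul(-1, Add(960362, Rational(-428119, 1989)))) = Add(-447420, Mul(-1, Rational(1909731899, 1989))) = Add(-447420, Rational(-1909731899, 1989)) = Rational(-2799650279, 1989)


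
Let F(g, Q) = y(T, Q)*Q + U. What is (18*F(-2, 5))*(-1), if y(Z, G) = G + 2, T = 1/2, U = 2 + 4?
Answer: -738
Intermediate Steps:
U = 6
T = ½ ≈ 0.50000
y(Z, G) = 2 + G
F(g, Q) = 6 + Q*(2 + Q) (F(g, Q) = (2 + Q)*Q + 6 = Q*(2 + Q) + 6 = 6 + Q*(2 + Q))
(18*F(-2, 5))*(-1) = (18*(6 + 5*(2 + 5)))*(-1) = (18*(6 + 5*7))*(-1) = (18*(6 + 35))*(-1) = (18*41)*(-1) = 738*(-1) = -738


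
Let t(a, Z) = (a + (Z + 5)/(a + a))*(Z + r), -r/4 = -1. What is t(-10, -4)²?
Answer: 0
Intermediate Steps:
r = 4 (r = -4*(-1) = 4)
t(a, Z) = (4 + Z)*(a + (5 + Z)/(2*a)) (t(a, Z) = (a + (Z + 5)/(a + a))*(Z + 4) = (a + (5 + Z)/((2*a)))*(4 + Z) = (a + (5 + Z)*(1/(2*a)))*(4 + Z) = (a + (5 + Z)/(2*a))*(4 + Z) = (4 + Z)*(a + (5 + Z)/(2*a)))
t(-10, -4)² = ((½)*(20 + (-4)² + 9*(-4) + 2*(-10)²*(4 - 4))/(-10))² = ((½)*(-⅒)*(20 + 16 - 36 + 2*100*0))² = ((½)*(-⅒)*(20 + 16 - 36 + 0))² = ((½)*(-⅒)*0)² = 0² = 0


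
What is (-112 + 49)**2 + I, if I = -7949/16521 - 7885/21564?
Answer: 471229890505/118752948 ≈ 3968.2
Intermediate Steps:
I = -100560107/118752948 (I = -7949*1/16521 - 7885*1/21564 = -7949/16521 - 7885/21564 = -100560107/118752948 ≈ -0.84680)
(-112 + 49)**2 + I = (-112 + 49)**2 - 100560107/118752948 = (-63)**2 - 100560107/118752948 = 3969 - 100560107/118752948 = 471229890505/118752948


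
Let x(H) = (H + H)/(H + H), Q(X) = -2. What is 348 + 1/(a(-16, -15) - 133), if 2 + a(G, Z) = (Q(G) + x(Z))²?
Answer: 46631/134 ≈ 347.99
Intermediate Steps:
x(H) = 1 (x(H) = (2*H)/((2*H)) = (2*H)*(1/(2*H)) = 1)
a(G, Z) = -1 (a(G, Z) = -2 + (-2 + 1)² = -2 + (-1)² = -2 + 1 = -1)
348 + 1/(a(-16, -15) - 133) = 348 + 1/(-1 - 133) = 348 + 1/(-134) = 348 - 1/134 = 46631/134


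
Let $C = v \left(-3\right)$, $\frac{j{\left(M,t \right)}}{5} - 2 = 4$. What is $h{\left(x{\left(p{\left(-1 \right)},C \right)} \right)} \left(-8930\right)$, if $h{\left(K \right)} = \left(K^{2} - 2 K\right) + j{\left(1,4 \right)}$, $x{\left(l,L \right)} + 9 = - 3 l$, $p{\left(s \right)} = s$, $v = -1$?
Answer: $-696540$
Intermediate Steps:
$j{\left(M,t \right)} = 30$ ($j{\left(M,t \right)} = 10 + 5 \cdot 4 = 10 + 20 = 30$)
$C = 3$ ($C = \left(-1\right) \left(-3\right) = 3$)
$x{\left(l,L \right)} = -9 - 3 l$
$h{\left(K \right)} = 30 + K^{2} - 2 K$ ($h{\left(K \right)} = \left(K^{2} - 2 K\right) + 30 = 30 + K^{2} - 2 K$)
$h{\left(x{\left(p{\left(-1 \right)},C \right)} \right)} \left(-8930\right) = \left(30 + \left(-9 - -3\right)^{2} - 2 \left(-9 - -3\right)\right) \left(-8930\right) = \left(30 + \left(-9 + 3\right)^{2} - 2 \left(-9 + 3\right)\right) \left(-8930\right) = \left(30 + \left(-6\right)^{2} - -12\right) \left(-8930\right) = \left(30 + 36 + 12\right) \left(-8930\right) = 78 \left(-8930\right) = -696540$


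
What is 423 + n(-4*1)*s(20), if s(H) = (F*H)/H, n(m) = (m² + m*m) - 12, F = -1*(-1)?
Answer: 443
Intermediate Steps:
F = 1
n(m) = -12 + 2*m² (n(m) = (m² + m²) - 12 = 2*m² - 12 = -12 + 2*m²)
s(H) = 1 (s(H) = (1*H)/H = H/H = 1)
423 + n(-4*1)*s(20) = 423 + (-12 + 2*(-4*1)²)*1 = 423 + (-12 + 2*(-4)²)*1 = 423 + (-12 + 2*16)*1 = 423 + (-12 + 32)*1 = 423 + 20*1 = 423 + 20 = 443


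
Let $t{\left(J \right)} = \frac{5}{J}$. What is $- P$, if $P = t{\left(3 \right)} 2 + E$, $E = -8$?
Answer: $\frac{14}{3} \approx 4.6667$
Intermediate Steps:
$P = - \frac{14}{3}$ ($P = \frac{5}{3} \cdot 2 - 8 = \frac{10}{3} - 8 = - \frac{14}{3} \approx -4.6667$)
$- P = \left(-1\right) \left(- \frac{14}{3}\right) = \frac{14}{3}$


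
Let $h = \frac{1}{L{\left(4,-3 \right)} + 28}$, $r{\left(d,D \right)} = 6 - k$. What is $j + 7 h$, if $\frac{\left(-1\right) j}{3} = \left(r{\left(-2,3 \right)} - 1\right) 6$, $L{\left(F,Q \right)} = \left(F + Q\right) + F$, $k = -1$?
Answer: $- \frac{3557}{33} \approx -107.79$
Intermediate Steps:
$r{\left(d,D \right)} = 7$ ($r{\left(d,D \right)} = 6 - -1 = 6 + 1 = 7$)
$L{\left(F,Q \right)} = Q + 2 F$
$h = \frac{1}{33}$ ($h = \frac{1}{\left(-3 + 2 \cdot 4\right) + 28} = \frac{1}{\left(-3 + 8\right) + 28} = \frac{1}{5 + 28} = \frac{1}{33} \approx 0.030303$)
$j = -108$ ($j = - 3 \left(7 - 1\right) 6 = - 3 \cdot 6 \cdot 6 = \left(-3\right) 36 = -108$)
$j + 7 h = -108 + 7 \cdot \frac{1}{33} = -108 + \frac{7}{33} = - \frac{3557}{33}$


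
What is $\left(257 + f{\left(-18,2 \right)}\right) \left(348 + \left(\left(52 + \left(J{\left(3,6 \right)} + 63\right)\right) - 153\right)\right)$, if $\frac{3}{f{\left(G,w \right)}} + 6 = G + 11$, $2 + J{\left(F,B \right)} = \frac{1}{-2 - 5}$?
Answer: $\frac{7193390}{91} \approx 79048.0$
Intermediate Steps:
$J{\left(F,B \right)} = - \frac{15}{7}$ ($J{\left(F,B \right)} = -2 + \frac{1}{-2 - 5} = -2 + \frac{1}{-7} = -2 - \frac{1}{7} = - \frac{15}{7}$)
$f{\left(G,w \right)} = \frac{3}{5 + G}$ ($f{\left(G,w \right)} = \frac{3}{-6 + \left(G + 11\right)} = \frac{3}{-6 + \left(11 + G\right)} = \frac{3}{5 + G}$)
$\left(257 + f{\left(-18,2 \right)}\right) \left(348 + \left(\left(52 + \left(J{\left(3,6 \right)} + 63\right)\right) - 153\right)\right) = \left(257 + \frac{3}{5 - 18}\right) \left(348 + \left(\left(52 + \left(- \frac{15}{7} + 63\right)\right) - 153\right)\right) = \left(257 + \frac{3}{-13}\right) \left(348 + \left(\left(52 + \frac{426}{7}\right) - 153\right)\right) = \left(257 + 3 \left(- \frac{1}{13}\right)\right) \left(348 + \left(\frac{790}{7} - 153\right)\right) = \left(257 - \frac{3}{13}\right) \left(348 - \frac{281}{7}\right) = \frac{3338}{13} \cdot \frac{2155}{7} = \frac{7193390}{91}$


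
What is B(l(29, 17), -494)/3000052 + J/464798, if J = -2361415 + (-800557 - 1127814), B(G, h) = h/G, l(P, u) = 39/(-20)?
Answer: -4826048745017/522906813561 ≈ -9.2293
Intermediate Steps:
l(P, u) = -39/20 (l(P, u) = 39*(-1/20) = -39/20)
J = -4289786 (J = -2361415 - 1928371 = -4289786)
B(l(29, 17), -494)/3000052 + J/464798 = -494/(-39/20)/3000052 - 4289786/464798 = -494*(-20/39)*(1/3000052) - 4289786*1/464798 = (760/3)*(1/3000052) - 2144893/232399 = 190/2250039 - 2144893/232399 = -4826048745017/522906813561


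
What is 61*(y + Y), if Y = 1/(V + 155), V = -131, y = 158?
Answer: 231373/24 ≈ 9640.5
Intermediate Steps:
Y = 1/24 (Y = 1/(-131 + 155) = 1/24 ≈ 0.041667)
61*(y + Y) = 61*(158 + 1/24) = 61*(3793/24) = 231373/24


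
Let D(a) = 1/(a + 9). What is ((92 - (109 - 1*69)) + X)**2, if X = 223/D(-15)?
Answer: 1653796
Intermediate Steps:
D(a) = 1/(9 + a)
X = -1338 (X = 223/(1/(9 - 15)) = 223/(1/(-6)) = 223/(-1/6) = 223*(-6) = -1338)
((92 - (109 - 1*69)) + X)**2 = ((92 - (109 - 1*69)) - 1338)**2 = ((92 - (109 - 69)) - 1338)**2 = ((92 - 1*40) - 1338)**2 = ((92 - 40) - 1338)**2 = (52 - 1338)**2 = (-1286)**2 = 1653796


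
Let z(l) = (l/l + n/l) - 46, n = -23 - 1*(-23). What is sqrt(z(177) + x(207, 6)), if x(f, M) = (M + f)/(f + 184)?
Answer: I*sqrt(6796362)/391 ≈ 6.6675*I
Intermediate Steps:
n = 0 (n = -23 + 23 = 0)
x(f, M) = (M + f)/(184 + f)
z(l) = -45 (z(l) = (l/l + 0/l) - 46 = (1 + 0) - 46 = 1 - 46 = -45)
sqrt(z(177) + x(207, 6)) = sqrt(-45 + (6 + 207)/(184 + 207)) = sqrt(-45 + 213/391) = sqrt(-17382/391) = I*sqrt(6796362)/391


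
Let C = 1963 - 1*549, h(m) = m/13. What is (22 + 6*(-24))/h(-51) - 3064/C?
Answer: 1043170/36057 ≈ 28.931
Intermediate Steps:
h(m) = m/13 (h(m) = m*(1/13) = m/13)
C = 1414 (C = 1963 - 549 = 1414)
(22 + 6*(-24))/h(-51) - 3064/C = (22 + 6*(-24))/(((1/13)*(-51))) - 3064/1414 = (22 - 144)/(-51/13) - 3064*1/1414 = -122*(-13/51) - 1532/707 = 1586/51 - 1532/707 = 1043170/36057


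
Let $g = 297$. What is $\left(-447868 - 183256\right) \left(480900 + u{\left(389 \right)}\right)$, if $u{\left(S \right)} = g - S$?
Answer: $-303449468192$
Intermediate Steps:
$u{\left(S \right)} = 297 - S$
$\left(-447868 - 183256\right) \left(480900 + u{\left(389 \right)}\right) = \left(-447868 - 183256\right) \left(480900 + \left(297 - 389\right)\right) = - 631124 \left(480900 + \left(297 - 389\right)\right) = - 631124 \left(480900 - 92\right) = \left(-631124\right) 480808 = -303449468192$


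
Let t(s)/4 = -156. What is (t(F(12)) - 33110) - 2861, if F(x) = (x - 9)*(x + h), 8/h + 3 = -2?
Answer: -36595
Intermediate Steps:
h = -8/5 (h = 8/(-3 - 2) = 8/(-5) = 8*(-⅕) = -8/5 ≈ -1.6000)
F(x) = (-9 + x)*(-8/5 + x) (F(x) = (x - 9)*(x - 8/5) = (-9 + x)*(-8/5 + x))
t(s) = -624 (t(s) = 4*(-156) = -624)
(t(F(12)) - 33110) - 2861 = (-624 - 33110) - 2861 = -33734 - 2861 = -36595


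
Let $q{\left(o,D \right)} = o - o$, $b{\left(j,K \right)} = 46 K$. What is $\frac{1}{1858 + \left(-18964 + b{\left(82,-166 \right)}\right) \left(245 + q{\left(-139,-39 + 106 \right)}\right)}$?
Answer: $- \frac{1}{6515142} \approx -1.5349 \cdot 10^{-7}$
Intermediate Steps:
$q{\left(o,D \right)} = 0$
$\frac{1}{1858 + \left(-18964 + b{\left(82,-166 \right)}\right) \left(245 + q{\left(-139,-39 + 106 \right)}\right)} = \frac{1}{1858 + \left(-18964 + 46 \left(-166\right)\right) \left(245 + 0\right)} = \frac{1}{1858 + \left(-18964 - 7636\right) 245} = \frac{1}{1858 - 6517000} = \frac{1}{-6515142} = - \frac{1}{6515142}$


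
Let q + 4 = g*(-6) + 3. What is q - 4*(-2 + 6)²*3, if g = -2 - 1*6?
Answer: -145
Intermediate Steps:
g = -8 (g = -2 - 6 = -8)
q = 47 (q = -4 + (-8*(-6) + 3) = -4 + (48 + 3) = -4 + 51 = 47)
q - 4*(-2 + 6)²*3 = 47 - 4*(-2 + 6)²*3 = 47 - 4*4²*3 = 47 - 4*16*3 = 47 - 64*3 = 47 - 1*192 = 47 - 192 = -145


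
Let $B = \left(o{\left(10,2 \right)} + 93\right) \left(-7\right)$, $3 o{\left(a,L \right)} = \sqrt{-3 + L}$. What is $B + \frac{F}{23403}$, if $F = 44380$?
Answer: $- \frac{15190973}{23403} - \frac{7 i}{3} \approx -649.1 - 2.3333 i$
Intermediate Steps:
$o{\left(a,L \right)} = \frac{\sqrt{-3 + L}}{3}$
$B = -651 - \frac{7 i}{3}$ ($B = \left(\frac{\sqrt{-3 + 2}}{3} + 93\right) \left(-7\right) = \left(\frac{\sqrt{-1}}{3} + 93\right) \left(-7\right) = \left(\frac{i}{3} + 93\right) \left(-7\right) = \left(93 + \frac{i}{3}\right) \left(-7\right) = -651 - \frac{7 i}{3} \approx -651.0 - 2.3333 i$)
$B + \frac{F}{23403} = \left(-651 - \frac{7 i}{3}\right) + \frac{44380}{23403} = - \frac{15190973}{23403} - \frac{7 i}{3}$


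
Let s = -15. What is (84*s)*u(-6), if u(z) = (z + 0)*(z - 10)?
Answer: -120960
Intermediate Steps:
u(z) = z*(-10 + z)
(84*s)*u(-6) = (84*(-15))*(-6*(-10 - 6)) = -(-7560)*(-16) = -1260*96 = -120960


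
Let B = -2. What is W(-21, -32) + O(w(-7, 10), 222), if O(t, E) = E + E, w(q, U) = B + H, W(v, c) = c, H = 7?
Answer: 412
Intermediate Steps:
w(q, U) = 5 (w(q, U) = -2 + 7 = 5)
O(t, E) = 2*E
W(-21, -32) + O(w(-7, 10), 222) = -32 + 2*222 = -32 + 444 = 412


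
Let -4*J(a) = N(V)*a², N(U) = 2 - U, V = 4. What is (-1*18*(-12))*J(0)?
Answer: 0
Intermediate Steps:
J(a) = a²/2 (J(a) = -(2 - 1*4)*a²/4 = -(2 - 4)*a²/4 = -(-1)*a²/2 = a²/2)
(-1*18*(-12))*J(0) = (-1*18*(-12))*((½)*0²) = (-18*(-12))*((½)*0) = 216*0 = 0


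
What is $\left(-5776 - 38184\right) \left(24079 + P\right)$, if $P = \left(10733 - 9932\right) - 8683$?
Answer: $-712020120$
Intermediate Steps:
$P = -7882$ ($P = 801 - 8683 = -7882$)
$\left(-5776 - 38184\right) \left(24079 + P\right) = \left(-5776 - 38184\right) \left(24079 - 7882\right) = \left(-43960\right) 16197 = -712020120$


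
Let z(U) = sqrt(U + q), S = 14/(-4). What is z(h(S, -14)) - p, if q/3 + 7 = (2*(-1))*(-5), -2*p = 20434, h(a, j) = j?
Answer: 10217 + I*sqrt(5) ≈ 10217.0 + 2.2361*I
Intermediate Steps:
S = -7/2 (S = 14*(-1/4) = -7/2 ≈ -3.5000)
p = -10217 (p = -1/2*20434 = -10217)
q = 9 (q = -21 + 3*((2*(-1))*(-5)) = -21 + 3*(-2*(-5)) = -21 + 3*10 = -21 + 30 = 9)
z(U) = sqrt(9 + U) (z(U) = sqrt(U + 9) = sqrt(9 + U))
z(h(S, -14)) - p = sqrt(9 - 14) - 1*(-10217) = sqrt(-5) + 10217 = I*sqrt(5) + 10217 = 10217 + I*sqrt(5)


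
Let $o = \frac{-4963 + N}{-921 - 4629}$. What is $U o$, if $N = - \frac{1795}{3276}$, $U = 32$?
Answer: $\frac{65042332}{2272725} \approx 28.619$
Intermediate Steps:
$N = - \frac{1795}{3276}$ ($N = \left(-1795\right) \frac{1}{3276} = - \frac{1795}{3276} \approx -0.54792$)
$o = \frac{16260583}{18181800}$ ($o = \frac{-4963 - \frac{1795}{3276}}{-921 - 4629} = - \frac{16260583}{3276 \left(-5550\right)} = \left(- \frac{16260583}{3276}\right) \left(- \frac{1}{5550}\right) = \frac{16260583}{18181800} \approx 0.89433$)
$U o = 32 \cdot \frac{16260583}{18181800} = \frac{65042332}{2272725}$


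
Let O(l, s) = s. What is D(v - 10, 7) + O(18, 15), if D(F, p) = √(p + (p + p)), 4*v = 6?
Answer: 15 + √21 ≈ 19.583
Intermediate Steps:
v = 3/2 (v = (¼)*6 = 3/2 ≈ 1.5000)
D(F, p) = √3*√p (D(F, p) = √(p + 2*p) = √(3*p) = √3*√p)
D(v - 10, 7) + O(18, 15) = √3*√7 + 15 = √21 + 15 = 15 + √21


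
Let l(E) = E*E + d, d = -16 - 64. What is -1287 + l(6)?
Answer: -1331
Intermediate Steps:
d = -80
l(E) = -80 + E**2 (l(E) = E*E - 80 = E**2 - 80 = -80 + E**2)
-1287 + l(6) = -1287 + (-80 + 6**2) = -1287 + (-80 + 36) = -1287 - 44 = -1331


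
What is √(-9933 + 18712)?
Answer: √8779 ≈ 93.696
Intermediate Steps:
√(-9933 + 18712) = √8779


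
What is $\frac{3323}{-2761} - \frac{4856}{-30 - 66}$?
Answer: $\frac{1636051}{33132} \approx 49.38$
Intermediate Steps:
$\frac{3323}{-2761} - \frac{4856}{-30 - 66} = 3323 \left(- \frac{1}{2761}\right) - \frac{4856}{-30 - 66} = - \frac{3323}{2761} - \frac{4856}{-96} = - \frac{3323}{2761} - - \frac{607}{12} = - \frac{3323}{2761} + \frac{607}{12} = \frac{1636051}{33132}$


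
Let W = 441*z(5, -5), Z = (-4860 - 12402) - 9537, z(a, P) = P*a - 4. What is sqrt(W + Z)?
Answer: 2*I*sqrt(9897) ≈ 198.97*I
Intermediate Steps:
z(a, P) = -4 + P*a
Z = -26799 (Z = -17262 - 9537 = -26799)
W = -12789 (W = 441*(-4 - 5*5) = 441*(-4 - 25) = 441*(-29) = -12789)
sqrt(W + Z) = sqrt(-12789 - 26799) = sqrt(-39588) = 2*I*sqrt(9897)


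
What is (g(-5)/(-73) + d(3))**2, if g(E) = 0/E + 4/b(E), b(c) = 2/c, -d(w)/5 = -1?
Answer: 140625/5329 ≈ 26.389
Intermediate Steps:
d(w) = 5 (d(w) = -5*(-1) = 5)
g(E) = 2*E (g(E) = 0/E + 4/((2/E)) = 0 + 4*(E/2) = 0 + 2*E = 2*E)
(g(-5)/(-73) + d(3))**2 = ((2*(-5))/(-73) + 5)**2 = (-10*(-1/73) + 5)**2 = (10/73 + 5)**2 = (375/73)**2 = 140625/5329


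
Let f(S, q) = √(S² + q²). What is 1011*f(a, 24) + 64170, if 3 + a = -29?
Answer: 104610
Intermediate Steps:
a = -32 (a = -3 - 29 = -32)
1011*f(a, 24) + 64170 = 1011*√((-32)² + 24²) + 64170 = 1011*√(1024 + 576) + 64170 = 1011*√1600 + 64170 = 1011*40 + 64170 = 40440 + 64170 = 104610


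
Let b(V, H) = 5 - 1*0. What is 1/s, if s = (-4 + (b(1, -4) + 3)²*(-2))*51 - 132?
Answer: -1/6864 ≈ -0.00014569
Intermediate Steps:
b(V, H) = 5 (b(V, H) = 5 + 0 = 5)
s = -6864 (s = (-4 + (5 + 3)²*(-2))*51 - 132 = (-4 + 8²*(-2))*51 - 132 = (-4 + 64*(-2))*51 - 132 = (-4 - 128)*51 - 132 = -132*51 - 132 = -6732 - 132 = -6864)
1/s = 1/(-6864) = -1/6864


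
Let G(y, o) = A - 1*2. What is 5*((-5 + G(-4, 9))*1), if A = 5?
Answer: -10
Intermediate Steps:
G(y, o) = 3 (G(y, o) = 5 - 1*2 = 5 - 2 = 3)
5*((-5 + G(-4, 9))*1) = 5*((-5 + 3)*1) = 5*(-2*1) = 5*(-2) = -10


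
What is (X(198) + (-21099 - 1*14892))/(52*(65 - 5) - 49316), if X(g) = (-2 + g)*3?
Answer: 35403/46196 ≈ 0.76637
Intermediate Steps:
X(g) = -6 + 3*g
(X(198) + (-21099 - 1*14892))/(52*(65 - 5) - 49316) = ((-6 + 3*198) + (-21099 - 1*14892))/(52*(65 - 5) - 49316) = ((-6 + 594) + (-21099 - 14892))/(52*60 - 49316) = (588 - 35991)/(3120 - 49316) = -35403/(-46196) = -35403*(-1/46196) = 35403/46196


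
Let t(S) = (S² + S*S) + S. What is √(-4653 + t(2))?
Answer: I*√4643 ≈ 68.14*I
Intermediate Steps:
t(S) = S + 2*S² (t(S) = (S² + S²) + S = 2*S² + S = S + 2*S²)
√(-4653 + t(2)) = √(-4653 + 2*(1 + 2*2)) = √(-4653 + 2*(1 + 4)) = √(-4653 + 2*5) = √(-4653 + 10) = √(-4643) = I*√4643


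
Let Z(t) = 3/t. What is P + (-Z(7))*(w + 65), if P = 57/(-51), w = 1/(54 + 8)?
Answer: -213827/7378 ≈ -28.982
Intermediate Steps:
w = 1/62 ≈ 0.016129
P = -19/17 (P = 57*(-1/51) = -19/17 ≈ -1.1176)
P + (-Z(7))*(w + 65) = -19/17 + (-3/7)*(1/62 + 65) = -19/17 - 3/7*(4031/62) = -19/17 - 1*3/7*(4031/62) = -19/17 - 3/7*4031/62 = -19/17 - 12093/434 = -213827/7378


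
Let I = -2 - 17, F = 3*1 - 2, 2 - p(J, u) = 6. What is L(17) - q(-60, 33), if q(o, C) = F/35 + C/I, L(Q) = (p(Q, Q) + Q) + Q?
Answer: 21086/665 ≈ 31.708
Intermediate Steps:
p(J, u) = -4 (p(J, u) = 2 - 1*6 = 2 - 6 = -4)
F = 1 (F = 3 - 2 = 1)
I = -19
L(Q) = -4 + 2*Q (L(Q) = (-4 + Q) + Q = -4 + 2*Q)
q(o, C) = 1/35 - C/19 (q(o, C) = 1/35 + C/(-19) = 1*(1/35) + C*(-1/19) = 1/35 - C/19)
L(17) - q(-60, 33) = (-4 + 2*17) - (1/35 - 1/19*33) = (-4 + 34) - (1/35 - 33/19) = 30 - 1*(-1136/665) = 30 + 1136/665 = 21086/665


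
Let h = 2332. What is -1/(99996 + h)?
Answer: -1/102328 ≈ -9.7725e-6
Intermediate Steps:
-1/(99996 + h) = -1/(99996 + 2332) = -1/102328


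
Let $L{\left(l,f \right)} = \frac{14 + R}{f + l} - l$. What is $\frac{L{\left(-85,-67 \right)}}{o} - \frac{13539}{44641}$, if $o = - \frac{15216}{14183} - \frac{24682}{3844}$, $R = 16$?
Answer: $- \frac{805312395592189}{69305572928938} \approx -11.62$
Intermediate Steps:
$o = - \frac{204277555}{27259726}$ ($o = \left(-15216\right) \frac{1}{14183} - \frac{12341}{1922} = - \frac{15216}{14183} - \frac{12341}{1922} = - \frac{204277555}{27259726} \approx -7.4938$)
$L{\left(l,f \right)} = - l + \frac{30}{f + l}$ ($L{\left(l,f \right)} = \frac{14 + 16}{f + l} - l = \frac{30}{f + l} - l = - l + \frac{30}{f + l}$)
$\frac{L{\left(-85,-67 \right)}}{o} - \frac{13539}{44641} = \frac{\frac{1}{-67 - 85} \left(30 - \left(-85\right)^{2} - \left(-67\right) \left(-85\right)\right)}{- \frac{204277555}{27259726}} - \frac{13539}{44641} = \frac{30 - 7225 - 5695}{-152} \left(- \frac{27259726}{204277555}\right) - \frac{13539}{44641} = - \frac{30 - 7225 - 5695}{152} \left(- \frac{27259726}{204277555}\right) - \frac{13539}{44641} = \left(- \frac{1}{152}\right) \left(-12890\right) \left(- \frac{27259726}{204277555}\right) - \frac{13539}{44641} = \frac{6445}{76} \left(- \frac{27259726}{204277555}\right) - \frac{13539}{44641} = - \frac{17568893407}{1552509418} - \frac{13539}{44641} = - \frac{805312395592189}{69305572928938}$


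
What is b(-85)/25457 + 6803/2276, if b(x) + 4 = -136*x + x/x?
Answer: 199487703/57940132 ≈ 3.4430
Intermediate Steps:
b(x) = -3 - 136*x (b(x) = -4 + (-136*x + x/x) = -4 + (-136*x + 1) = -4 + (1 - 136*x) = -3 - 136*x)
b(-85)/25457 + 6803/2276 = (-3 - 136*(-85))/25457 + 6803/2276 = (-3 + 11560)*(1/25457) + 6803*(1/2276) = 11557*(1/25457) + 6803/2276 = 11557/25457 + 6803/2276 = 199487703/57940132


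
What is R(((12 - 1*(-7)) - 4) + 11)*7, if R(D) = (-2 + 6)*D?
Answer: 728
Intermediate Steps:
R(D) = 4*D
R(((12 - 1*(-7)) - 4) + 11)*7 = (4*(((12 - 1*(-7)) - 4) + 11))*7 = (4*(((12 + 7) - 4) + 11))*7 = (4*((19 - 4) + 11))*7 = (4*(15 + 11))*7 = (4*26)*7 = 104*7 = 728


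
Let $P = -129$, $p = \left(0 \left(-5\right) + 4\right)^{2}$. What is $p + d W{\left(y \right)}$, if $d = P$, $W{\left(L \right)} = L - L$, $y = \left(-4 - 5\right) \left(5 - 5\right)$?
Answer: $16$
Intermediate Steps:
$p = 16$ ($p = \left(0 + 4\right)^{2} = 4^{2} = 16$)
$y = 0$ ($y = \left(-4 - 5\right) 0 = \left(-9\right) 0 = 0$)
$W{\left(L \right)} = 0$
$d = -129$
$p + d W{\left(y \right)} = 16 - 0 = 16 + 0 = 16$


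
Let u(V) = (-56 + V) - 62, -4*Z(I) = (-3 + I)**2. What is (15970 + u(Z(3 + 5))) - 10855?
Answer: 19963/4 ≈ 4990.8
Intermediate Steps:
Z(I) = -(-3 + I)**2/4
u(V) = -118 + V
(15970 + u(Z(3 + 5))) - 10855 = (15970 + (-118 - (-3 + (3 + 5))**2/4)) - 10855 = (15970 + (-118 - (-3 + 8)**2/4)) - 10855 = (15970 + (-118 - 1/4*5**2)) - 10855 = (15970 + (-118 - 1/4*25)) - 10855 = (15970 + (-118 - 25/4)) - 10855 = (15970 - 497/4) - 10855 = 63383/4 - 10855 = 19963/4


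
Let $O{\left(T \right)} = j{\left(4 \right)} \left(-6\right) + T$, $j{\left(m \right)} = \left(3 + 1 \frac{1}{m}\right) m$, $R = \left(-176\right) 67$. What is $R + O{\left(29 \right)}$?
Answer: $-11841$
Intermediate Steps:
$R = -11792$
$j{\left(m \right)} = m \left(3 + \frac{1}{m}\right)$ ($j{\left(m \right)} = \left(3 + \frac{1}{m}\right) m = m \left(3 + \frac{1}{m}\right)$)
$O{\left(T \right)} = -78 + T$ ($O{\left(T \right)} = \left(1 + 3 \cdot 4\right) \left(-6\right) + T = \left(1 + 12\right) \left(-6\right) + T = 13 \left(-6\right) + T = -78 + T$)
$R + O{\left(29 \right)} = -11792 + \left(-78 + 29\right) = -11792 - 49 = -11841$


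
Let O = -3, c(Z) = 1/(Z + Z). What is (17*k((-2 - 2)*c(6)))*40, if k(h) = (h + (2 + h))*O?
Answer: -2720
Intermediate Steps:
c(Z) = 1/(2*Z)
k(h) = -6 - 6*h (k(h) = (h + (2 + h))*(-3) = (2 + 2*h)*(-3) = -6 - 6*h)
(17*k((-2 - 2)*c(6)))*40 = (17*(-6 - 6*(-2 - 2)*(½)/6))*40 = (17*(-6 - (-24)*(½)*(⅙)))*40 = (17*(-6 - (-24)/12))*40 = (17*(-6 - 6*(-⅓)))*40 = (17*(-6 + 2))*40 = (17*(-4))*40 = -68*40 = -2720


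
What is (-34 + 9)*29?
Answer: -725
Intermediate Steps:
(-34 + 9)*29 = -25*29 = -725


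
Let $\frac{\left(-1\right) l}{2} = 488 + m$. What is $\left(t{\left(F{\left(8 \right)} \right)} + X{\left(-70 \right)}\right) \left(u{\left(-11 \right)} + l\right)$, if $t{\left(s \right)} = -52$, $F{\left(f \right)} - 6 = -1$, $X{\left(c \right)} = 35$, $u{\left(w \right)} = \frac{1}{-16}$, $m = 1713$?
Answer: $\frac{1197361}{16} \approx 74835.0$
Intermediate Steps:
$u{\left(w \right)} = - \frac{1}{16}$
$F{\left(f \right)} = 5$ ($F{\left(f \right)} = 6 - 1 = 5$)
$l = -4402$ ($l = - 2 \left(488 + 1713\right) = \left(-2\right) 2201 = -4402$)
$\left(t{\left(F{\left(8 \right)} \right)} + X{\left(-70 \right)}\right) \left(u{\left(-11 \right)} + l\right) = \left(-52 + 35\right) \left(- \frac{1}{16} - 4402\right) = \left(-17\right) \left(- \frac{70433}{16}\right) = \frac{1197361}{16}$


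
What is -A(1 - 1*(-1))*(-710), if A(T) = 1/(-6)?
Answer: -355/3 ≈ -118.33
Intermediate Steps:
A(T) = -1/6
-A(1 - 1*(-1))*(-710) = -1*(-1/6)*(-710) = (1/6)*(-710) = -355/3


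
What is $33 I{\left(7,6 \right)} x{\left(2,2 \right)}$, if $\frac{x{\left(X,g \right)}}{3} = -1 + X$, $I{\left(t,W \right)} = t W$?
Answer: $4158$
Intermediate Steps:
$I{\left(t,W \right)} = W t$
$x{\left(X,g \right)} = -3 + 3 X$ ($x{\left(X,g \right)} = 3 \left(-1 + X\right) = -3 + 3 X$)
$33 I{\left(7,6 \right)} x{\left(2,2 \right)} = 33 \cdot 6 \cdot 7 \left(-3 + 3 \cdot 2\right) = 33 \cdot 42 \left(-3 + 6\right) = 1386 \cdot 3 = 4158$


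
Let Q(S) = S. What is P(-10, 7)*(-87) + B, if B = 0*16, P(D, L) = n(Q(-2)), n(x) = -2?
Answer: 174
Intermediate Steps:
P(D, L) = -2
B = 0
P(-10, 7)*(-87) + B = -2*(-87) + 0 = 174 + 0 = 174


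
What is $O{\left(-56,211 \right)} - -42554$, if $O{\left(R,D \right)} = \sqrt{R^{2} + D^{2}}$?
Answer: $42554 + \sqrt{47657} \approx 42772.0$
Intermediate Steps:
$O{\left(R,D \right)} = \sqrt{D^{2} + R^{2}}$
$O{\left(-56,211 \right)} - -42554 = \sqrt{211^{2} + \left(-56\right)^{2}} - -42554 = \sqrt{44521 + 3136} + 42554 = \sqrt{47657} + 42554 = 42554 + \sqrt{47657}$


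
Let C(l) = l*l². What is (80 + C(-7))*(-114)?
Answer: 29982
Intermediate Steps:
C(l) = l³
(80 + C(-7))*(-114) = (80 + (-7)³)*(-114) = (80 - 343)*(-114) = -263*(-114) = 29982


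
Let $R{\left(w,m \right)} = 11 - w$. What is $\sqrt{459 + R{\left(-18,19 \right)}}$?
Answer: $2 \sqrt{122} \approx 22.091$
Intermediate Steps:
$\sqrt{459 + R{\left(-18,19 \right)}} = \sqrt{459 + \left(11 - -18\right)} = \sqrt{459 + \left(11 + 18\right)} = \sqrt{459 + 29} = \sqrt{488} = 2 \sqrt{122}$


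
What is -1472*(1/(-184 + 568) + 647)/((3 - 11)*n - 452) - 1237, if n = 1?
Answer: 100009/120 ≈ 833.41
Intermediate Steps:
-1472*(1/(-184 + 568) + 647)/((3 - 11)*n - 452) - 1237 = -1472*(1/(-184 + 568) + 647)/((3 - 11)*1 - 452) - 1237 = -1472*(1/384 + 647)/(-8*1 - 452) - 1237 = -1472*(1/384 + 647)/(-8 - 452) - 1237 = -5714327/(6*(-460)) - 1237 = -5714327*(-1)/(6*460) - 1237 = -1472*(-248449/176640) - 1237 = 248449/120 - 1237 = 100009/120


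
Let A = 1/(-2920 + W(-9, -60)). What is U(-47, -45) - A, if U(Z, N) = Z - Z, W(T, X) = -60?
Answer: 1/2980 ≈ 0.00033557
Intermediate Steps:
U(Z, N) = 0
A = -1/2980 (A = 1/(-2920 - 60) = 1/(-2980) = -1/2980 ≈ -0.00033557)
U(-47, -45) - A = 0 - 1*(-1/2980) = 0 + 1/2980 = 1/2980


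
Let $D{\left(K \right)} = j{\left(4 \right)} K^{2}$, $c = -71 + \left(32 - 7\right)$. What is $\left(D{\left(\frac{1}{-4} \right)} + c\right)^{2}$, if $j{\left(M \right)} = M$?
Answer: $\frac{33489}{16} \approx 2093.1$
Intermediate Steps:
$c = -46$ ($c = -71 + 25 = -46$)
$D{\left(K \right)} = 4 K^{2}$
$\left(D{\left(\frac{1}{-4} \right)} + c\right)^{2} = \left(4 \left(\frac{1}{-4}\right)^{2} - 46\right)^{2} = \left(4 \left(- \frac{1}{4}\right)^{2} - 46\right)^{2} = \left(4 \cdot \frac{1}{16} - 46\right)^{2} = \left(\frac{1}{4} - 46\right)^{2} = \left(- \frac{183}{4}\right)^{2} = \frac{33489}{16}$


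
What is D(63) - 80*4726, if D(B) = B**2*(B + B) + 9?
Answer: 122023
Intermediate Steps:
D(B) = 9 + 2*B**3 (D(B) = B**2*(2*B) + 9 = 2*B**3 + 9 = 9 + 2*B**3)
D(63) - 80*4726 = (9 + 2*63**3) - 80*4726 = (9 + 2*250047) - 1*378080 = (9 + 500094) - 378080 = 500103 - 378080 = 122023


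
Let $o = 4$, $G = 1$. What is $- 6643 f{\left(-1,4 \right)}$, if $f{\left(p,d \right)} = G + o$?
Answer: $-33215$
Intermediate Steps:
$f{\left(p,d \right)} = 5$ ($f{\left(p,d \right)} = 1 + 4 = 5$)
$- 6643 f{\left(-1,4 \right)} = \left(-6643\right) 5 = -33215$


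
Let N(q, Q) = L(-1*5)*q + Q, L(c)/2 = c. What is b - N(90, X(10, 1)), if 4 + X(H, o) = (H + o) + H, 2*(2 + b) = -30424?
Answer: -14331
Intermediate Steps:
L(c) = 2*c
b = -15214 (b = -2 + (½)*(-30424) = -2 - 15212 = -15214)
X(H, o) = -4 + o + 2*H (X(H, o) = -4 + ((H + o) + H) = -4 + (o + 2*H) = -4 + o + 2*H)
N(q, Q) = Q - 10*q (N(q, Q) = (2*(-1*5))*q + Q = (2*(-5))*q + Q = -10*q + Q = Q - 10*q)
b - N(90, X(10, 1)) = -15214 - ((-4 + 1 + 2*10) - 10*90) = -15214 - ((-4 + 1 + 20) - 900) = -15214 - (17 - 900) = -15214 - 1*(-883) = -15214 + 883 = -14331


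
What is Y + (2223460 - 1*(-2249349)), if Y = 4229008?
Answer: 8701817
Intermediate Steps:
Y + (2223460 - 1*(-2249349)) = 4229008 + (2223460 - 1*(-2249349)) = 4229008 + (2223460 + 2249349) = 4229008 + 4472809 = 8701817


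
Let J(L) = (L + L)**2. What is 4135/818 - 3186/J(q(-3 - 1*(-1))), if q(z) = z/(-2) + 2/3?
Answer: -2880229/10225 ≈ -281.69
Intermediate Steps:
q(z) = 2/3 - z/2 (q(z) = z*(-1/2) + 2*(1/3) = -z/2 + 2/3 = 2/3 - z/2)
J(L) = 4*L**2 (J(L) = (2*L)**2 = 4*L**2)
4135/818 - 3186/J(q(-3 - 1*(-1))) = 4135/818 - 3186*1/(4*(2/3 - (-3 - 1*(-1))/2)**2) = 4135*(1/818) - 3186*1/(4*(2/3 - (-3 + 1)/2)**2) = 4135/818 - 3186*1/(4*(2/3 - 1/2*(-2))**2) = 4135/818 - 3186*1/(4*(2/3 + 1)**2) = 4135/818 - 3186/(4*(5/3)**2) = 4135/818 - 3186/(4*(25/9)) = 4135/818 - 3186/100/9 = 4135/818 - 3186*9/100 = 4135/818 - 14337/50 = -2880229/10225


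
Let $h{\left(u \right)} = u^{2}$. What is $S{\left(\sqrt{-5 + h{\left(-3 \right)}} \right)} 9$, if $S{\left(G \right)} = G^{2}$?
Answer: $36$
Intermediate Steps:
$S{\left(\sqrt{-5 + h{\left(-3 \right)}} \right)} 9 = \left(\sqrt{-5 + \left(-3\right)^{2}}\right)^{2} \cdot 9 = \left(\sqrt{-5 + 9}\right)^{2} \cdot 9 = \left(\sqrt{4}\right)^{2} \cdot 9 = 2^{2} \cdot 9 = 4 \cdot 9 = 36$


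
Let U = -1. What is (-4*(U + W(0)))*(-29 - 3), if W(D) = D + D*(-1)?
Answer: -128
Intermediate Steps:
W(D) = 0 (W(D) = D - D = 0)
(-4*(U + W(0)))*(-29 - 3) = (-4*(-1 + 0))*(-29 - 3) = -4*(-1)*(-32) = 4*(-32) = -128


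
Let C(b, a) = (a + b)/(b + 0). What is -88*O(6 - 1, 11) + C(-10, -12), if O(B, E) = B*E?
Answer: -24189/5 ≈ -4837.8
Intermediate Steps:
C(b, a) = (a + b)/b
-88*O(6 - 1, 11) + C(-10, -12) = -88*(6 - 1)*11 + (-12 - 10)/(-10) = -440*11 - ⅒*(-22) = -88*55 + 11/5 = -4840 + 11/5 = -24189/5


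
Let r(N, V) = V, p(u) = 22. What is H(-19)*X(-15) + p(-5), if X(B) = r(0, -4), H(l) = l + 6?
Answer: 74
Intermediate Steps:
H(l) = 6 + l
X(B) = -4
H(-19)*X(-15) + p(-5) = (6 - 19)*(-4) + 22 = -13*(-4) + 22 = 52 + 22 = 74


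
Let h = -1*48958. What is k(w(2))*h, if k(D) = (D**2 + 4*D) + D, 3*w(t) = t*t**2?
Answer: -9008272/9 ≈ -1.0009e+6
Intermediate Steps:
w(t) = t**3/3 (w(t) = (t*t**2)/3 = t**3/3)
h = -48958
k(D) = D**2 + 5*D
k(w(2))*h = (((1/3)*2**3)*(5 + (1/3)*2**3))*(-48958) = (((1/3)*8)*(5 + (1/3)*8))*(-48958) = (8*(5 + 8/3)/3)*(-48958) = ((8/3)*(23/3))*(-48958) = (184/9)*(-48958) = -9008272/9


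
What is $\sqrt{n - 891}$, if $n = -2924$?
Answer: $i \sqrt{3815} \approx 61.766 i$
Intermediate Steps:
$\sqrt{n - 891} = \sqrt{-2924 - 891} = \sqrt{-3815} = i \sqrt{3815}$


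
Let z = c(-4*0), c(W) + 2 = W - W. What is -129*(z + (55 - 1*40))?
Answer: -1677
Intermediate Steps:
c(W) = -2 (c(W) = -2 + (W - W) = -2 + 0 = -2)
z = -2
-129*(z + (55 - 1*40)) = -129*(-2 + (55 - 1*40)) = -129*(-2 + (55 - 40)) = -129*(-2 + 15) = -129*13 = -1677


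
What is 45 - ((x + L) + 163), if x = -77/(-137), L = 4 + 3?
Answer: -17202/137 ≈ -125.56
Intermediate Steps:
L = 7
x = 77/137 (x = -77*(-1/137) = 77/137 ≈ 0.56204)
45 - ((x + L) + 163) = 45 - ((77/137 + 7) + 163) = 45 - (1036/137 + 163) = 45 - 1*23367/137 = 45 - 23367/137 = -17202/137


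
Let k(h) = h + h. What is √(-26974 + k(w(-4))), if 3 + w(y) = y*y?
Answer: 2*I*√6737 ≈ 164.16*I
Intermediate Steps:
w(y) = -3 + y² (w(y) = -3 + y*y = -3 + y²)
k(h) = 2*h
√(-26974 + k(w(-4))) = √(-26974 + 2*(-3 + (-4)²)) = √(-26974 + 2*(-3 + 16)) = √(-26974 + 2*13) = √(-26974 + 26) = √(-26948) = 2*I*√6737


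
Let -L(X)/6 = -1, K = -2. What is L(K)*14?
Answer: 84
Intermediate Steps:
L(X) = 6 (L(X) = -6*(-1) = 6)
L(K)*14 = 6*14 = 84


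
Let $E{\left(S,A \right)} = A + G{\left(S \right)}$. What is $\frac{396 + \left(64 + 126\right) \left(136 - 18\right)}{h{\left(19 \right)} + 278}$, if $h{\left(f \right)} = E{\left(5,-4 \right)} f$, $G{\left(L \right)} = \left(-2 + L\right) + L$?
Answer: $\frac{11408}{177} \approx 64.452$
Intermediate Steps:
$G{\left(L \right)} = -2 + 2 L$
$E{\left(S,A \right)} = -2 + A + 2 S$ ($E{\left(S,A \right)} = A + \left(-2 + 2 S\right) = -2 + A + 2 S$)
$h{\left(f \right)} = 4 f$ ($h{\left(f \right)} = \left(-2 - 4 + 2 \cdot 5\right) f = \left(-2 - 4 + 10\right) f = 4 f$)
$\frac{396 + \left(64 + 126\right) \left(136 - 18\right)}{h{\left(19 \right)} + 278} = \frac{396 + \left(64 + 126\right) \left(136 - 18\right)}{4 \cdot 19 + 278} = \frac{396 + 190 \cdot 118}{76 + 278} = \frac{396 + 22420}{354} = 22816 \cdot \frac{1}{354} = \frac{11408}{177}$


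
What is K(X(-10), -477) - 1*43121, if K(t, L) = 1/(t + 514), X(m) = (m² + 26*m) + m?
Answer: -14833623/344 ≈ -43121.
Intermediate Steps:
X(m) = m² + 27*m
K(t, L) = 1/(514 + t)
K(X(-10), -477) - 1*43121 = 1/(514 - 10*(27 - 10)) - 1*43121 = 1/(514 - 10*17) - 43121 = 1/(514 - 170) - 43121 = 1/344 - 43121 = -14833623/344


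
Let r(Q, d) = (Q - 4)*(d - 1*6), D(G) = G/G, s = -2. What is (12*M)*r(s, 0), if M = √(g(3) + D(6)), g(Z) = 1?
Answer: 432*√2 ≈ 610.94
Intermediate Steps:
D(G) = 1
M = √2 (M = √(1 + 1) = √2 ≈ 1.4142)
r(Q, d) = (-6 + d)*(-4 + Q) (r(Q, d) = (-4 + Q)*(d - 6) = (-4 + Q)*(-6 + d) = (-6 + d)*(-4 + Q))
(12*M)*r(s, 0) = (12*√2)*(24 - 6*(-2) - 4*0 - 2*0) = (12*√2)*(24 + 12 + 0 + 0) = (12*√2)*36 = 432*√2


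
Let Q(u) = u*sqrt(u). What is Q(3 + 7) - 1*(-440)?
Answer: 440 + 10*sqrt(10) ≈ 471.62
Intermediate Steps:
Q(u) = u**(3/2)
Q(3 + 7) - 1*(-440) = (3 + 7)**(3/2) - 1*(-440) = 10**(3/2) + 440 = 10*sqrt(10) + 440 = 440 + 10*sqrt(10)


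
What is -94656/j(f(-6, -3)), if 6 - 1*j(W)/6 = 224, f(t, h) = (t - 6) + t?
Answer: 7888/109 ≈ 72.367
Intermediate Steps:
f(t, h) = -6 + 2*t (f(t, h) = (-6 + t) + t = -6 + 2*t)
j(W) = -1308 (j(W) = 36 - 6*224 = 36 - 1344 = -1308)
-94656/j(f(-6, -3)) = -94656/(-1308) = -94656*(-1/1308) = 7888/109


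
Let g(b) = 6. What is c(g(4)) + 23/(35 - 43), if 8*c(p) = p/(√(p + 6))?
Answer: -23/8 + √3/8 ≈ -2.6585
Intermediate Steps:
c(p) = p/(8*√(6 + p)) (c(p) = (p/(√(p + 6)))/8 = (p/(√(6 + p)))/8 = (p/√(6 + p))/8 = p/(8*√(6 + p)))
c(g(4)) + 23/(35 - 43) = (⅛)*6/√(6 + 6) + 23/(35 - 43) = (⅛)*6/√12 + 23/(-8) = (⅛)*6*(√3/6) - ⅛*23 = √3/8 - 23/8 = -23/8 + √3/8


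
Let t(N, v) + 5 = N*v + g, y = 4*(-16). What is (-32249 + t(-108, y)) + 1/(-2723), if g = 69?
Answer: -68818380/2723 ≈ -25273.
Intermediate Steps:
y = -64
t(N, v) = 64 + N*v (t(N, v) = -5 + (N*v + 69) = -5 + (69 + N*v) = 64 + N*v)
(-32249 + t(-108, y)) + 1/(-2723) = (-32249 + (64 - 108*(-64))) + 1/(-2723) = (-32249 + (64 + 6912)) - 1/2723 = (-32249 + 6976) - 1/2723 = -25273 - 1/2723 = -68818380/2723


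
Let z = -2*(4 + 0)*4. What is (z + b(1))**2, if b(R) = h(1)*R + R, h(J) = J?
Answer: 900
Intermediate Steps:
z = -32 (z = -8*4 = -32)
b(R) = 2*R (b(R) = 1*R + R = R + R = 2*R)
(z + b(1))**2 = (-32 + 2*1)**2 = (-32 + 2)**2 = (-30)**2 = 900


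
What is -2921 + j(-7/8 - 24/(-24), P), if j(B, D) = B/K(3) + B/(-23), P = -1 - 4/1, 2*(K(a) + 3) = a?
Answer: -1612441/552 ≈ -2921.1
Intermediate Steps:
K(a) = -3 + a/2
P = -5 (P = -1 + 1*(-4) = -1 - 4 = -5)
j(B, D) = -49*B/69 (j(B, D) = B/(-3 + (½)*3) + B/(-23) = B/(-3 + 3/2) + B*(-1/23) = B/(-3/2) - B/23 = B*(-⅔) - B/23 = -2*B/3 - B/23 = -49*B/69)
-2921 + j(-7/8 - 24/(-24), P) = -2921 - 49*(-7/8 - 24/(-24))/69 = -2921 - 49*(-7*⅛ - 24*(-1/24))/69 = -2921 - 49*(-7/8 + 1)/69 = -2921 - 49/69*⅛ = -2921 - 49/552 = -1612441/552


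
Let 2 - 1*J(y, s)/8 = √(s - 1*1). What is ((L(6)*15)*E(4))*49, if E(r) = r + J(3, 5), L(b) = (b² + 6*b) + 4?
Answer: 223440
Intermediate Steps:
L(b) = 4 + b² + 6*b
J(y, s) = 16 - 8*√(-1 + s) (J(y, s) = 16 - 8*√(s - 1*1) = 16 - 8*√(s - 1) = 16 - 8*√(-1 + s))
E(r) = r (E(r) = r + (16 - 8*√(-1 + 5)) = r + (16 - 8*√4) = r + (16 - 8*2) = r + (16 - 16) = r + 0 = r)
((L(6)*15)*E(4))*49 = (((4 + 6² + 6*6)*15)*4)*49 = (((4 + 36 + 36)*15)*4)*49 = ((76*15)*4)*49 = (1140*4)*49 = 4560*49 = 223440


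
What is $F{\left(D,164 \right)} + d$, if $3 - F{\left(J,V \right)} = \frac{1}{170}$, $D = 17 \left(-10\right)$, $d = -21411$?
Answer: $- \frac{3639361}{170} \approx -21408.0$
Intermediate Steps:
$D = -170$
$F{\left(J,V \right)} = \frac{509}{170}$ ($F{\left(J,V \right)} = 3 - \frac{1}{170} = \frac{509}{170}$)
$F{\left(D,164 \right)} + d = \frac{509}{170} - 21411 = - \frac{3639361}{170}$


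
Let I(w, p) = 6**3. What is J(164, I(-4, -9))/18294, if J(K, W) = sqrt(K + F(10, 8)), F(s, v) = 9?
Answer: sqrt(173)/18294 ≈ 0.00071898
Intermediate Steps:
I(w, p) = 216
J(K, W) = sqrt(9 + K) (J(K, W) = sqrt(K + 9) = sqrt(9 + K))
J(164, I(-4, -9))/18294 = sqrt(9 + 164)/18294 = sqrt(173)*(1/18294) = sqrt(173)/18294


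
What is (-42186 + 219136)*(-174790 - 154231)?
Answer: -58220265950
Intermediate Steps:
(-42186 + 219136)*(-174790 - 154231) = 176950*(-329021) = -58220265950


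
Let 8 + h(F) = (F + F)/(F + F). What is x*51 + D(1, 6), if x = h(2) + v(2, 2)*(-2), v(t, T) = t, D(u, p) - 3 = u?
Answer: -557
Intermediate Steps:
D(u, p) = 3 + u
h(F) = -7 (h(F) = -8 + (F + F)/(F + F) = -8 + (2*F)/((2*F)) = -8 + (2*F)*(1/(2*F)) = -8 + 1 = -7)
x = -11 (x = -7 + 2*(-2) = -7 - 4 = -11)
x*51 + D(1, 6) = -11*51 + (3 + 1) = -561 + 4 = -557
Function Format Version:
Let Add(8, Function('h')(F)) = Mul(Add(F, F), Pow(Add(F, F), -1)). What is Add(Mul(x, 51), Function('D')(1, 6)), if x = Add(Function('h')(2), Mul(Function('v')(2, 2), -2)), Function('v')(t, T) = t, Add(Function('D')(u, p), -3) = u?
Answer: -557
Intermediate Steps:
Function('D')(u, p) = Add(3, u)
Function('h')(F) = -7 (Function('h')(F) = Add(-8, Mul(Add(F, F), Pow(Add(F, F), -1))) = Add(-8, Mul(Mul(2, F), Pow(Mul(2, F), -1))) = Add(-8, Mul(Mul(2, F), Mul(Rational(1, 2), Pow(F, -1)))) = Add(-8, 1) = -7)
x = -11 (x = Add(-7, Mul(2, -2)) = Add(-7, -4) = -11)
Add(Mul(x, 51), Function('D')(1, 6)) = Add(Mul(-11, 51), Add(3, 1)) = Add(-561, 4) = -557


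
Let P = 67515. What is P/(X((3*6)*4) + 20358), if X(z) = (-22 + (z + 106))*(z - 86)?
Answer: 22505/6058 ≈ 3.7149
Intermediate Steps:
X(z) = (-86 + z)*(84 + z) (X(z) = (-22 + (106 + z))*(-86 + z) = (84 + z)*(-86 + z) = (-86 + z)*(84 + z))
P/(X((3*6)*4) + 20358) = 67515/((-7224 + ((3*6)*4)² - 2*3*6*4) + 20358) = 67515/((-7224 + (18*4)² - 36*4) + 20358) = 67515/((-7224 + 72² - 2*72) + 20358) = 67515/((-7224 + 5184 - 144) + 20358) = 67515/(-2184 + 20358) = 67515/18174 = 67515*(1/18174) = 22505/6058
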